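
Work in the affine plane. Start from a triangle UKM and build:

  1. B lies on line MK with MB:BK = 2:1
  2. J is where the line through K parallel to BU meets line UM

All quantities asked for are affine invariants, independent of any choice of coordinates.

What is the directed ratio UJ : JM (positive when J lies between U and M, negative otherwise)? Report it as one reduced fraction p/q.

UJ:JM = -1/3

Work in coordinates with U = (0, 0), K = (1, 0), M = (0, 1).
1. B lies on line MK with MB:BK = 2:1 ⇒ B = (2/3, 1/3)
2. J is where the line through K parallel to BU meets line UM ⇒ J = (0, -1/2)
J = U + t·(M−U) with t = -1/2, so UJ:JM = t:(1−t) = -1/2:3/2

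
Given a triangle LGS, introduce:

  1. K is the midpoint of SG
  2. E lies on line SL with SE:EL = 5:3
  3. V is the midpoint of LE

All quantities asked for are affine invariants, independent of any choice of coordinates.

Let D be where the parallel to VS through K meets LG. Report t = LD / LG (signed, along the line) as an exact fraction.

t = 1/2

Choose coordinates L = (0, 0), G = (1, 0), S = (0, 1).
1. K is the midpoint of SG ⇒ K = (1/2, 1/2)
2. E lies on line SL with SE:EL = 5:3 ⇒ E = (0, 3/8)
3. V is the midpoint of LE ⇒ V = (0, 3/16)
through K parallel to VS: direction (0, 13/16); meets LG at D = (1/2, 0)
D = L + t·(G−L) with t = 1/2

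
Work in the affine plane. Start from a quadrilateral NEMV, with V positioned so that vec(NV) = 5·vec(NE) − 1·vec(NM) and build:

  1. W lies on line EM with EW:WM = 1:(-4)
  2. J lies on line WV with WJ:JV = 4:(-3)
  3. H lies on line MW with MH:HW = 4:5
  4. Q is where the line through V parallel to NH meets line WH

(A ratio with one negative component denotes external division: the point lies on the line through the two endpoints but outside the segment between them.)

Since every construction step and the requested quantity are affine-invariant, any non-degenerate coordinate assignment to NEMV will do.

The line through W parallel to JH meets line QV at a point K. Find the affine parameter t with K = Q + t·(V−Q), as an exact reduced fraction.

t = 51/56

Choose coordinates N = (0, 0), E = (1, 0), M = (0, 1), V = (5, -1).
1. W lies on line EM with EW:WM = 1:(-4) ⇒ W = (4/3, -1/3)
2. J lies on line WV with WJ:JV = 4:(-3) ⇒ J = (16, -3)
3. H lies on line MW with MH:HW = 4:5 ⇒ H = (16/27, 11/27)
4. Q is where the line through V parallel to NH meets line WH ⇒ Q = (29/9, -20/9)
through W parallel to JH: direction (-416/27, 92/27); meets QV at K = (305/63, -559/504)
K = Q + t·(V−Q) with t = 51/56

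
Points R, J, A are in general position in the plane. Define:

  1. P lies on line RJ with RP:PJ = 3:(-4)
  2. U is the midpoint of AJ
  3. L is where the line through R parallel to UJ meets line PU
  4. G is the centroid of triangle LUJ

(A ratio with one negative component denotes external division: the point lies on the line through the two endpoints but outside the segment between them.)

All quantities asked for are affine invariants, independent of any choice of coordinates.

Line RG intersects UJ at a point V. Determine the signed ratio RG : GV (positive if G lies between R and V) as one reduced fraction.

Work in coordinates with R = (0, 0), J = (1, 0), A = (0, 1).
1. P lies on line RJ with RP:PJ = 3:(-4) ⇒ P = (-3, 0)
2. U is the midpoint of AJ ⇒ U = (1/2, 1/2)
3. L is where the line through R parallel to UJ meets line PU ⇒ L = (-3/8, 3/8)
4. G is the centroid of triangle LUJ ⇒ G = (3/8, 7/24)
line RG meets UJ at V = (9/16, 7/16)
G = R + t·(V−R) with t = 2/3, so RG:GV = 2/3:1/3

RG:GV = 2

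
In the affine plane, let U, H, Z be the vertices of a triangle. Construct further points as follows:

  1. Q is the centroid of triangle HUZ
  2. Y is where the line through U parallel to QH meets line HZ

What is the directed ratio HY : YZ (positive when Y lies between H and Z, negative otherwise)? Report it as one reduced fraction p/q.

Work in coordinates with U = (0, 0), H = (1, 0), Z = (0, 1).
1. Q is the centroid of triangle HUZ ⇒ Q = (1/3, 1/3)
2. Y is where the line through U parallel to QH meets line HZ ⇒ Y = (2, -1)
Y = H + t·(Z−H) with t = -1, so HY:YZ = t:(1−t) = -1:2

HY:YZ = -1/2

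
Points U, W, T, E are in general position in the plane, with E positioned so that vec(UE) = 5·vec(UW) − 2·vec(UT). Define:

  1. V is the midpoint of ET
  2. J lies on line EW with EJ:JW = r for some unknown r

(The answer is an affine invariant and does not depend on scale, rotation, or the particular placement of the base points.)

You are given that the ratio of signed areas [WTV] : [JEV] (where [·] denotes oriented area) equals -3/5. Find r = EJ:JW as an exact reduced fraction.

Set U = (0, 0), W = (1, 0), T = (0, 1), E = (5, -2); any affine frame gives the same invariant.
1. V is the midpoint of ET ⇒ V = (5/2, -1/2)
2. With EJ:JW = r, write λ = r/(r+1) so J = E + λ·(W−E); J is affine-linear in λ
Every point depending on J is an affine combination of J and λ-independent points, so each such coordinate is linear in λ; the λ² term in each signed area is a multiple of (W−E)×(W−E) = 0, so 2·[WTV] and 2·[JEV] are each linear in λ. Evaluating at λ=0 and λ=1:
  2·[WTV] = -1,   2·[JEV] = λ
So [WTV]:[JEV] = (-1) / (λ). Setting this equal to -3/5:
  -1 = -3/5·(λ)  ⇒  λ = 5/3
Then r = λ/(1−λ) = (5/3)/(-2/3) = -5/2. Check: with r = -5/2, J = (-5/3, 4/3) and [WTV]:[JEV] = -3/5 as required.

r = -5/2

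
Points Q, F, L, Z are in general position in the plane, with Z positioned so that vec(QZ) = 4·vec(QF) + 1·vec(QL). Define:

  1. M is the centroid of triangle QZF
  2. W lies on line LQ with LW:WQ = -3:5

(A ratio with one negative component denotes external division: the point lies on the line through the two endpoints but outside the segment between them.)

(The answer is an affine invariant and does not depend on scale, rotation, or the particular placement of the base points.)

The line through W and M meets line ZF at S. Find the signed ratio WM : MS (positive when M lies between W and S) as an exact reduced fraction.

WM:MS = 49/2

Assign Q = (0, 0), F = (1, 0), L = (0, 1), Z = (4, 1) — the answer is frame-independent, so this choice is without loss of generality.
1. M is the centroid of triangle QZF ⇒ M = (5/3, 1/3)
2. W lies on line LQ with LW:WQ = -3:5 ⇒ W = (0, 5/2)
line WM meets ZF at S = (85/49, 12/49)
M = W + t·(S−W) with t = 49/51, so WM:MS = 49/51:2/51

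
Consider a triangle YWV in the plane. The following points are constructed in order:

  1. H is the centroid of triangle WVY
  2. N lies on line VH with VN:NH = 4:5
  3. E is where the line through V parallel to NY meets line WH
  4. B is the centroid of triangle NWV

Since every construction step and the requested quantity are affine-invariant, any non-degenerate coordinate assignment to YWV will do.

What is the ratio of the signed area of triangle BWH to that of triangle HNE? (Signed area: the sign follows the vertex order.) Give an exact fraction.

[BWH]:[HNE] = -196/135

Assign Y = (0, 0), W = (1, 0), V = (0, 1) — the answer is frame-independent, so this choice is without loss of generality.
1. H is the centroid of triangle WVY ⇒ H = (1/3, 1/3)
2. N lies on line VH with VN:NH = 4:5 ⇒ N = (4/27, 19/27)
3. E is where the line through V parallel to NY meets line WH ⇒ E = (-2/21, 23/42)
4. B is the centroid of triangle NWV ⇒ B = (31/81, 46/81)
2·[BWH] = -14/81, 2·[HNE] = 5/42
[BWH]:[HNE] = -14/81:5/42 = -196/135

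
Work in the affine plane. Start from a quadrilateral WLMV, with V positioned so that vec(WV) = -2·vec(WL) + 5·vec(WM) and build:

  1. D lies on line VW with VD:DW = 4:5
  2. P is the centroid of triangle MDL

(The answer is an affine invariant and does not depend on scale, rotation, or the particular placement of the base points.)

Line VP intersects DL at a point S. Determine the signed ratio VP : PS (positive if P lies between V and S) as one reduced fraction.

Assign W = (0, 0), L = (1, 0), M = (0, 1), V = (-2, 5) — the answer is frame-independent, so this choice is without loss of generality.
1. D lies on line VW with VD:DW = 4:5 ⇒ D = (-10/9, 25/9)
2. P is the centroid of triangle MDL ⇒ P = (-1/27, 34/27)
line VP meets DL at S = (-64/297, 475/297)
P = V + t·(S−V) with t = 11/10, so VP:PS = 11/10:-1/10

VP:PS = -11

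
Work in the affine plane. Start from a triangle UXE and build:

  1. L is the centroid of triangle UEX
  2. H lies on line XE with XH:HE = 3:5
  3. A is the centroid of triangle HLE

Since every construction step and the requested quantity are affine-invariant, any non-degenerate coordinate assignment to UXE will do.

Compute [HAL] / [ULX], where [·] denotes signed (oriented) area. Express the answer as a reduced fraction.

[HAL]:[ULX] = -5/24

Choose coordinates U = (0, 0), X = (1, 0), E = (0, 1).
1. L is the centroid of triangle UEX ⇒ L = (1/3, 1/3)
2. H lies on line XE with XH:HE = 3:5 ⇒ H = (5/8, 3/8)
3. A is the centroid of triangle HLE ⇒ A = (23/72, 41/72)
2·[HAL] = 5/72, 2·[ULX] = -1/3
[HAL]:[ULX] = 5/72:-1/3 = -5/24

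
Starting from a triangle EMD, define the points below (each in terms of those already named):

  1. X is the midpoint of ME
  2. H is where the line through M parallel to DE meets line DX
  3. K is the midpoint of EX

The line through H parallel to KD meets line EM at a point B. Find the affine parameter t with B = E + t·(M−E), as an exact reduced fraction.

t = 3/4

Choose coordinates E = (0, 0), M = (1, 0), D = (0, 1).
1. X is the midpoint of ME ⇒ X = (1/2, 0)
2. H is where the line through M parallel to DE meets line DX ⇒ H = (1, -1)
3. K is the midpoint of EX ⇒ K = (1/4, 0)
through H parallel to KD: direction (-1/4, 1); meets EM at B = (3/4, 0)
B = E + t·(M−E) with t = 3/4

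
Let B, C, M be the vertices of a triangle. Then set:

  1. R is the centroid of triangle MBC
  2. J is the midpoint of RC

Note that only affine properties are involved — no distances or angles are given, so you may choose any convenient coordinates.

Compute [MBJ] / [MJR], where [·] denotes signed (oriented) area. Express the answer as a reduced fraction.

[MBJ]:[MJR] = -4

Set B = (0, 0), C = (1, 0), M = (0, 1); any affine frame gives the same invariant.
1. R is the centroid of triangle MBC ⇒ R = (1/3, 1/3)
2. J is the midpoint of RC ⇒ J = (2/3, 1/6)
2·[MBJ] = 2/3, 2·[MJR] = -1/6
[MBJ]:[MJR] = 2/3:-1/6 = -4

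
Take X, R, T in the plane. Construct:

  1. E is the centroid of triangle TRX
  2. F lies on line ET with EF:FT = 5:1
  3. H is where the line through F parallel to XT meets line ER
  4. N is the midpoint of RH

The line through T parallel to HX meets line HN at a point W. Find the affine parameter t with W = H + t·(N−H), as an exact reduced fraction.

t = -4/17

Assign X = (0, 0), R = (1, 0), T = (0, 1) — the answer is frame-independent, so this choice is without loss of generality.
1. E is the centroid of triangle TRX ⇒ E = (1/3, 1/3)
2. F lies on line ET with EF:FT = 5:1 ⇒ F = (1/18, 8/9)
3. H is where the line through F parallel to XT meets line ER ⇒ H = (1/18, 17/36)
4. N is the midpoint of RH ⇒ N = (19/36, 17/72)
through T parallel to HX: direction (-1/18, -17/36); meets HN at W = (-1/18, 19/36)
W = H + t·(N−H) with t = -4/17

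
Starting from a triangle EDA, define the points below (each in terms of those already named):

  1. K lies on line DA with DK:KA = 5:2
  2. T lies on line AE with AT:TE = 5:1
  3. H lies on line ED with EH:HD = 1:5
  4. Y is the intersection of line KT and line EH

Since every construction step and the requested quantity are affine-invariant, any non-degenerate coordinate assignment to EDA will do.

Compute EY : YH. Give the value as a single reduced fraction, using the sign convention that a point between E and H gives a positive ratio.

Choose coordinates E = (0, 0), D = (1, 0), A = (0, 1).
1. K lies on line DA with DK:KA = 5:2 ⇒ K = (2/7, 5/7)
2. T lies on line AE with AT:TE = 5:1 ⇒ T = (0, 1/6)
3. H lies on line ED with EH:HD = 1:5 ⇒ H = (1/6, 0)
4. Y is the intersection of line KT and line EH ⇒ Y = (-2/23, 0)
Y = E + t·(H−E) with t = -12/23, so EY:YH = t:(1−t) = -12/23:35/23

EY:YH = -12/35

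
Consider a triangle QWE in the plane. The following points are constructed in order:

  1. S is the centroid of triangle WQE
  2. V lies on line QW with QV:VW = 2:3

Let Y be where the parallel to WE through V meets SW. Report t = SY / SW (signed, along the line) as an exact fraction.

t = -4/5

Set Q = (0, 0), W = (1, 0), E = (0, 1); any affine frame gives the same invariant.
1. S is the centroid of triangle WQE ⇒ S = (1/3, 1/3)
2. V lies on line QW with QV:VW = 2:3 ⇒ V = (2/5, 0)
through V parallel to WE: direction (-1, 1); meets SW at Y = (-1/5, 3/5)
Y = S + t·(W−S) with t = -4/5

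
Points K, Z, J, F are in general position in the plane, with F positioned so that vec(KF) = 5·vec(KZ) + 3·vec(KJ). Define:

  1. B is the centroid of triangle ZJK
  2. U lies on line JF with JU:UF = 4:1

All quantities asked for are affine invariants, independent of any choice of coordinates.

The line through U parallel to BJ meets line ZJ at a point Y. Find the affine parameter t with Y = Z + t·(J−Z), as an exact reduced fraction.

Set K = (0, 0), Z = (1, 0), J = (0, 1), F = (5, 3); any affine frame gives the same invariant.
1. B is the centroid of triangle ZJK ⇒ B = (1/3, 1/3)
2. U lies on line JF with JU:UF = 4:1 ⇒ U = (4, 13/5)
through U parallel to BJ: direction (-1/3, 2/3); meets ZJ at Y = (48/5, -43/5)
Y = Z + t·(J−Z) with t = -43/5

t = -43/5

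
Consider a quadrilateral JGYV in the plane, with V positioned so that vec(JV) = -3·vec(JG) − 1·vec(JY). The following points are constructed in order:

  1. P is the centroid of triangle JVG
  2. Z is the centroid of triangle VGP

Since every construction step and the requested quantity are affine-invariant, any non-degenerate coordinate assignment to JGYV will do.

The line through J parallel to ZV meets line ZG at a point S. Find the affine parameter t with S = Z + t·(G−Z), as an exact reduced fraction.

Work in coordinates with J = (0, 0), G = (1, 0), Y = (0, 1), V = (-3, -1).
1. P is the centroid of triangle JVG ⇒ P = (-2/3, -1/3)
2. Z is the centroid of triangle VGP ⇒ Z = (-8/9, -4/9)
through J parallel to ZV: direction (-19/9, -5/9); meets ZG at S = (-76/9, -20/9)
S = Z + t·(G−Z) with t = -4

t = -4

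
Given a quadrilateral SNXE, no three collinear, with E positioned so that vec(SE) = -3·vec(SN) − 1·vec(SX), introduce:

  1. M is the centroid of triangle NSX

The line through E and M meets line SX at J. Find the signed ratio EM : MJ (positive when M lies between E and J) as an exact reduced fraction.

EM:MJ = -10

Assign S = (0, 0), N = (1, 0), X = (0, 1), E = (-3, -1) — the answer is frame-independent, so this choice is without loss of generality.
1. M is the centroid of triangle NSX ⇒ M = (1/3, 1/3)
line EM meets SX at J = (0, 1/5)
M = E + t·(J−E) with t = 10/9, so EM:MJ = 10/9:-1/9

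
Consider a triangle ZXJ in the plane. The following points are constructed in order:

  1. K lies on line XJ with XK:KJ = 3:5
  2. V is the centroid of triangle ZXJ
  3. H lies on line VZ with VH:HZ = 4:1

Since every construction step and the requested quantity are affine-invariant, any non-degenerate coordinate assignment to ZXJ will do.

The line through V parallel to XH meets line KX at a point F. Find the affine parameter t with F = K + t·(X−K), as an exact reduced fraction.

Assign Z = (0, 0), X = (1, 0), J = (0, 1) — the answer is frame-independent, so this choice is without loss of generality.
1. K lies on line XJ with XK:KJ = 3:5 ⇒ K = (5/8, 3/8)
2. V is the centroid of triangle ZXJ ⇒ V = (1/3, 1/3)
3. H lies on line VZ with VH:HZ = 4:1 ⇒ H = (1/15, 1/15)
through V parallel to XH: direction (-14/15, 1/15); meets KX at F = (9/13, 4/13)
F = K + t·(X−K) with t = 7/39

t = 7/39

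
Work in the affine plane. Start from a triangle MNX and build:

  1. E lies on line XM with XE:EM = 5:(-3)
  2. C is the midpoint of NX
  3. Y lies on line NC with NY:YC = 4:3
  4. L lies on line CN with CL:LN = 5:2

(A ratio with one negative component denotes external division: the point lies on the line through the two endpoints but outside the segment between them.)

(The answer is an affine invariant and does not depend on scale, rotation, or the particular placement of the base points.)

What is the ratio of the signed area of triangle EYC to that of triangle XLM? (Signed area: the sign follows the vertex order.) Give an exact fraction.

Set M = (0, 0), N = (1, 0), X = (0, 1); any affine frame gives the same invariant.
1. E lies on line XM with XE:EM = 5:(-3) ⇒ E = (0, -3/2)
2. C is the midpoint of NX ⇒ C = (1/2, 1/2)
3. Y lies on line NC with NY:YC = 4:3 ⇒ Y = (5/7, 2/7)
4. L lies on line CN with CL:LN = 5:2 ⇒ L = (6/7, 1/7)
2·[EYC] = 15/28, 2·[XLM] = -6/7
[EYC]:[XLM] = 15/28:-6/7 = -5/8

[EYC]:[XLM] = -5/8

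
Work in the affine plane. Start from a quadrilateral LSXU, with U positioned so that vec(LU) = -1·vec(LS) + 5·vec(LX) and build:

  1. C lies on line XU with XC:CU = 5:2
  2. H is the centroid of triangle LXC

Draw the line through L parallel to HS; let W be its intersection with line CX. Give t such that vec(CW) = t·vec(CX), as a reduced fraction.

Set L = (0, 0), S = (1, 0), X = (0, 1), U = (-1, 5); any affine frame gives the same invariant.
1. C lies on line XU with XC:CU = 5:2 ⇒ C = (-5/7, 27/7)
2. H is the centroid of triangle LXC ⇒ H = (-5/21, 34/21)
through L parallel to HS: direction (26/21, -34/21); meets CX at W = (13/35, -17/35)
W = C + t·(X−C) with t = 38/25

t = 38/25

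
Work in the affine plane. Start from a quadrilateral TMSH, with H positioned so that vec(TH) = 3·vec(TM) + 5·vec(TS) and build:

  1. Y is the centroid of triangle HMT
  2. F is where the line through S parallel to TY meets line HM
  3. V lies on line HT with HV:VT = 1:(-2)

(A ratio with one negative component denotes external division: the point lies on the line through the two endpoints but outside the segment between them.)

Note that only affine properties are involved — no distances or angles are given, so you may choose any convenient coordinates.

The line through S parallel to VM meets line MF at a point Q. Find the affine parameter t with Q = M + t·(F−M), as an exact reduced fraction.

Assign T = (0, 0), M = (1, 0), S = (0, 1), H = (3, 5) — the answer is frame-independent, so this choice is without loss of generality.
1. Y is the centroid of triangle HMT ⇒ Y = (4/3, 5/3)
2. F is where the line through S parallel to TY meets line HM ⇒ F = (14/5, 9/2)
3. V lies on line HT with HV:VT = 1:(-2) ⇒ V = (6, 10)
through S parallel to VM: direction (-5, -10); meets MF at Q = (7, 15)
Q = M + t·(F−M) with t = 10/3

t = 10/3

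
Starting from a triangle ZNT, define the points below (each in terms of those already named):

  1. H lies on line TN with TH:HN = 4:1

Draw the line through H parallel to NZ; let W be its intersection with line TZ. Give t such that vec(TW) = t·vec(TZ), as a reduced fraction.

t = 4/5

Choose coordinates Z = (0, 0), N = (1, 0), T = (0, 1).
1. H lies on line TN with TH:HN = 4:1 ⇒ H = (4/5, 1/5)
through H parallel to NZ: direction (-1, 0); meets TZ at W = (0, 1/5)
W = T + t·(Z−T) with t = 4/5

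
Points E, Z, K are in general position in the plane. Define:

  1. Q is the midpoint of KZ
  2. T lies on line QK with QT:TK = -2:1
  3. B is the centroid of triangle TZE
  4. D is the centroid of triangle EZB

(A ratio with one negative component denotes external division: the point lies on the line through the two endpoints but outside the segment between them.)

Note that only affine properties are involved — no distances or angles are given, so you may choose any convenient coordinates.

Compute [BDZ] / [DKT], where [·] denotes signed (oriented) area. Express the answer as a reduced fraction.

Choose coordinates E = (0, 0), Z = (1, 0), K = (0, 1).
1. Q is the midpoint of KZ ⇒ Q = (1/2, 1/2)
2. T lies on line QK with QT:TK = -2:1 ⇒ T = (-1/2, 3/2)
3. B is the centroid of triangle TZE ⇒ B = (1/6, 1/2)
4. D is the centroid of triangle EZB ⇒ D = (7/18, 1/6)
2·[BDZ] = 1/6, 2·[DKT] = 2/9
[BDZ]:[DKT] = 1/6:2/9 = 3/4

[BDZ]:[DKT] = 3/4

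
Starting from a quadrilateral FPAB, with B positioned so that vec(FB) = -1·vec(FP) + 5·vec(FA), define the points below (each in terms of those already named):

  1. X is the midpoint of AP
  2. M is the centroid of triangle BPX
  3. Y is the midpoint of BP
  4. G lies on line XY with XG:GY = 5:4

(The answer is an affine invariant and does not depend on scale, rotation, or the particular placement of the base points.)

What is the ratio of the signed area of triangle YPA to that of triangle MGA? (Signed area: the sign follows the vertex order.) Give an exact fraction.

Work in coordinates with F = (0, 0), P = (1, 0), A = (0, 1), B = (-1, 5).
1. X is the midpoint of AP ⇒ X = (1/2, 1/2)
2. M is the centroid of triangle BPX ⇒ M = (1/6, 11/6)
3. Y is the midpoint of BP ⇒ Y = (0, 5/2)
4. G lies on line XY with XG:GY = 5:4 ⇒ G = (2/9, 29/18)
2·[YPA] = -3/2, 2·[MGA] = -1/12
[YPA]:[MGA] = -3/2:-1/12 = 18

[YPA]:[MGA] = 18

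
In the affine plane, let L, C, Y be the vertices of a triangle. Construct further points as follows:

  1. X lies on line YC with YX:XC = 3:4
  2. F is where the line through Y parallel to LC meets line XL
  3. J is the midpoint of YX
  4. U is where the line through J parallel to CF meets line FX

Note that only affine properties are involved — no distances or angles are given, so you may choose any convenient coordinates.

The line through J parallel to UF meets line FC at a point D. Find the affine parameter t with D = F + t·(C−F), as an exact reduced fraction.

t = -3/8

Choose coordinates L = (0, 0), C = (1, 0), Y = (0, 1).
1. X lies on line YC with YX:XC = 3:4 ⇒ X = (3/7, 4/7)
2. F is where the line through Y parallel to LC meets line XL ⇒ F = (3/4, 1)
3. J is the midpoint of YX ⇒ J = (3/14, 11/14)
4. U is where the line through J parallel to CF meets line FX ⇒ U = (69/224, 23/56)
through J parallel to UF: direction (99/224, 33/56); meets FC at D = (21/32, 11/8)
D = F + t·(C−F) with t = -3/8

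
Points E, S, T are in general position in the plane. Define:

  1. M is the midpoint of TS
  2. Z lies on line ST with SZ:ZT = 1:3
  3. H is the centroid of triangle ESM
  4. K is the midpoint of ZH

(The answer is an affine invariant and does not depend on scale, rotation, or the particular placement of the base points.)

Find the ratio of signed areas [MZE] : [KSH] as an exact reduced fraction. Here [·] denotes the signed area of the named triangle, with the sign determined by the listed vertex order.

[MZE]:[KSH] = 6

Work in coordinates with E = (0, 0), S = (1, 0), T = (0, 1).
1. M is the midpoint of TS ⇒ M = (1/2, 1/2)
2. Z lies on line ST with SZ:ZT = 1:3 ⇒ Z = (3/4, 1/4)
3. H is the centroid of triangle ESM ⇒ H = (1/2, 1/6)
4. K is the midpoint of ZH ⇒ K = (5/8, 5/24)
2·[MZE] = -1/4, 2·[KSH] = -1/24
[MZE]:[KSH] = -1/4:-1/24 = 6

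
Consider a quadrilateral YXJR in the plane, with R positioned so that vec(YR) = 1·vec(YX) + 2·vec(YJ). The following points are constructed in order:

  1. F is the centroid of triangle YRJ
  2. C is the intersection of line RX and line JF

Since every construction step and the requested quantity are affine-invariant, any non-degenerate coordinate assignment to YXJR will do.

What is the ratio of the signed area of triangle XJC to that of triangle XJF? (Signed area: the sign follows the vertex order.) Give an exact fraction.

[XJC]:[XJF] = 3

Work in coordinates with Y = (0, 0), X = (1, 0), J = (0, 1), R = (1, 2).
1. F is the centroid of triangle YRJ ⇒ F = (1/3, 1)
2. C is the intersection of line RX and line JF ⇒ C = (1, 1)
2·[XJC] = -1, 2·[XJF] = -1/3
[XJC]:[XJF] = -1:-1/3 = 3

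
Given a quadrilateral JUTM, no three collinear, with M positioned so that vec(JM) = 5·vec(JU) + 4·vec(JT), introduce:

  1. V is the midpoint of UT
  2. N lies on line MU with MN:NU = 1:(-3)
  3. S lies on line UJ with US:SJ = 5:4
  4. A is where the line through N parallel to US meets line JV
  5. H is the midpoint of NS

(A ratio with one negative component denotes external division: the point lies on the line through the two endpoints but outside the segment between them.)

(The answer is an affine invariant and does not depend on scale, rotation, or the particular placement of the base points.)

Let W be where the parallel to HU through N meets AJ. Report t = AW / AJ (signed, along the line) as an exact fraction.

t = -9/5

Choose coordinates J = (0, 0), U = (1, 0), T = (0, 1), M = (5, 4).
1. V is the midpoint of UT ⇒ V = (1/2, 1/2)
2. N lies on line MU with MN:NU = 1:(-3) ⇒ N = (7, 6)
3. S lies on line UJ with US:SJ = 5:4 ⇒ S = (4/9, 0)
4. A is where the line through N parallel to US meets line JV ⇒ A = (6, 6)
5. H is the midpoint of NS ⇒ H = (67/18, 3)
through N parallel to HU: direction (-49/18, -3); meets AJ at W = (84/5, 84/5)
W = A + t·(J−A) with t = -9/5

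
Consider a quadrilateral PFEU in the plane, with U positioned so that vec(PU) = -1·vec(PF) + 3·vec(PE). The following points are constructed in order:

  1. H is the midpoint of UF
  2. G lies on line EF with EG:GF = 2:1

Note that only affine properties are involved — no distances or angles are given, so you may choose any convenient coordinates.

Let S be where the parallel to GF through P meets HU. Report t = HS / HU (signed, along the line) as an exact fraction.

Set P = (0, 0), F = (1, 0), E = (0, 1), U = (-1, 3); any affine frame gives the same invariant.
1. H is the midpoint of UF ⇒ H = (0, 3/2)
2. G lies on line EF with EG:GF = 2:1 ⇒ G = (2/3, 1/3)
through P parallel to GF: direction (1/3, -1/3); meets HU at S = (3, -3)
S = H + t·(U−H) with t = -3

t = -3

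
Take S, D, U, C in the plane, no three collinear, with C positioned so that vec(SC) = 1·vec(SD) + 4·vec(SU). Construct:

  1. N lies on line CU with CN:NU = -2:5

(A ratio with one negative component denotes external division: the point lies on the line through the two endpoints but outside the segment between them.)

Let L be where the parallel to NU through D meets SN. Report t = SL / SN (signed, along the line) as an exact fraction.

Assign S = (0, 0), D = (1, 0), U = (0, 1), C = (1, 4) — the answer is frame-independent, so this choice is without loss of generality.
1. N lies on line CU with CN:NU = -2:5 ⇒ N = (5/3, 6)
through D parallel to NU: direction (-5/3, -5); meets SN at L = (-5, -18)
L = S + t·(N−S) with t = -3

t = -3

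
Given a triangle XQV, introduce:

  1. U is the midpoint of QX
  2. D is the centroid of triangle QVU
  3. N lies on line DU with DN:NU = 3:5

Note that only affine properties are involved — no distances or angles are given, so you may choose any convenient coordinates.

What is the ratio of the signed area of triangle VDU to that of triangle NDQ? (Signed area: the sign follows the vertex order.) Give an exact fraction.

[VDU]:[NDQ] = 8/3

Choose coordinates X = (0, 0), Q = (1, 0), V = (0, 1).
1. U is the midpoint of QX ⇒ U = (1/2, 0)
2. D is the centroid of triangle QVU ⇒ D = (1/2, 1/3)
3. N lies on line DU with DN:NU = 3:5 ⇒ N = (1/2, 5/24)
2·[VDU] = -1/6, 2·[NDQ] = -1/16
[VDU]:[NDQ] = -1/6:-1/16 = 8/3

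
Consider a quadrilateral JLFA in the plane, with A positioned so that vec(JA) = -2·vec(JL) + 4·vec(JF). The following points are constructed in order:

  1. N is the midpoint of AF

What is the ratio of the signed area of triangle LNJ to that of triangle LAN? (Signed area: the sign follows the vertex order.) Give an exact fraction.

[LNJ]:[LAN] = 5

Work in coordinates with J = (0, 0), L = (1, 0), F = (0, 1), A = (-2, 4).
1. N is the midpoint of AF ⇒ N = (-1, 5/2)
2·[LNJ] = 5/2, 2·[LAN] = 1/2
[LNJ]:[LAN] = 5/2:1/2 = 5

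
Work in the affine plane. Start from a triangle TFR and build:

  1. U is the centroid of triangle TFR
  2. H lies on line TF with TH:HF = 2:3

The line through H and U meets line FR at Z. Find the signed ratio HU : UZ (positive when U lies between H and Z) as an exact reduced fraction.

HU:UZ = 4/5

Choose coordinates T = (0, 0), F = (1, 0), R = (0, 1).
1. U is the centroid of triangle TFR ⇒ U = (1/3, 1/3)
2. H lies on line TF with TH:HF = 2:3 ⇒ H = (2/5, 0)
line HU meets FR at Z = (1/4, 3/4)
U = H + t·(Z−H) with t = 4/9, so HU:UZ = 4/9:5/9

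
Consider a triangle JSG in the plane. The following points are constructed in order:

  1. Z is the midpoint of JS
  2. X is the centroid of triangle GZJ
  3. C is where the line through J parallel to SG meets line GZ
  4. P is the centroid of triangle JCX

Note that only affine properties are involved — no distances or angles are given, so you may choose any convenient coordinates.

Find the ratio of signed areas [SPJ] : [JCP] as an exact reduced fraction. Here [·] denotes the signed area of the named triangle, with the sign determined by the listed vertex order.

[SPJ]:[JCP] = -4/3

Assign J = (0, 0), S = (1, 0), G = (0, 1) — the answer is frame-independent, so this choice is without loss of generality.
1. Z is the midpoint of JS ⇒ Z = (1/2, 0)
2. X is the centroid of triangle GZJ ⇒ X = (1/6, 1/3)
3. C is where the line through J parallel to SG meets line GZ ⇒ C = (1, -1)
4. P is the centroid of triangle JCX ⇒ P = (7/18, -2/9)
2·[SPJ] = -2/9, 2·[JCP] = 1/6
[SPJ]:[JCP] = -2/9:1/6 = -4/3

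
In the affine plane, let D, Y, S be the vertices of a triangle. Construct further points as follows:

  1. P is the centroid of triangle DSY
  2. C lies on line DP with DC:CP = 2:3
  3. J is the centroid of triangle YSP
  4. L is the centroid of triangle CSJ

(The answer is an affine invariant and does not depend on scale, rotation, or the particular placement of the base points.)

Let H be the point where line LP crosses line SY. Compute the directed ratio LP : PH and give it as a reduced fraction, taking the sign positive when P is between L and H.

LP:PH = -7/45

Choose coordinates D = (0, 0), Y = (1, 0), S = (0, 1).
1. P is the centroid of triangle DSY ⇒ P = (1/3, 1/3)
2. C lies on line DP with DC:CP = 2:3 ⇒ C = (2/15, 2/15)
3. J is the centroid of triangle YSP ⇒ J = (4/9, 4/9)
4. L is the centroid of triangle CSJ ⇒ L = (26/135, 71/135)
line LP meets SY at H = (-4/7, 11/7)
P = L + t·(H−L) with t = -7/38, so LP:PH = -7/38:45/38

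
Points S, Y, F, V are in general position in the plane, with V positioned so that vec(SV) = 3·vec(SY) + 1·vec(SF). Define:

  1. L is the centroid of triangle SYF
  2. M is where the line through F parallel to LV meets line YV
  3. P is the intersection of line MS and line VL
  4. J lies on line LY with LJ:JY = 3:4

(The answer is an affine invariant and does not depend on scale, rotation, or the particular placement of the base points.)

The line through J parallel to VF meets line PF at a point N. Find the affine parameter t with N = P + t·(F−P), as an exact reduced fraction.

t = -73/63

Work in coordinates with S = (0, 0), Y = (1, 0), F = (0, 1), V = (3, 1).
1. L is the centroid of triangle SYF ⇒ L = (1/3, 1/3)
2. M is where the line through F parallel to LV meets line YV ⇒ M = (6, 5/2)
3. P is the intersection of line MS and line VL ⇒ P = (3/2, 5/8)
4. J lies on line LY with LJ:JY = 3:4 ⇒ J = (13/21, 4/21)
through J parallel to VF: direction (-3, 0); meets PF at N = (68/21, 4/21)
N = P + t·(F−P) with t = -73/63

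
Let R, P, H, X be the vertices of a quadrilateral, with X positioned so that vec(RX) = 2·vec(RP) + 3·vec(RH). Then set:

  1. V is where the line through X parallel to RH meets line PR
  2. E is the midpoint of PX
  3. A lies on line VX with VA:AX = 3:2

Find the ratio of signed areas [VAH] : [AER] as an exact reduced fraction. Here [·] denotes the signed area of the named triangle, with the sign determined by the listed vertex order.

Assign R = (0, 0), P = (1, 0), H = (0, 1), X = (2, 3) — the answer is frame-independent, so this choice is without loss of generality.
1. V is where the line through X parallel to RH meets line PR ⇒ V = (2, 0)
2. E is the midpoint of PX ⇒ E = (3/2, 3/2)
3. A lies on line VX with VA:AX = 3:2 ⇒ A = (2, 9/5)
2·[VAH] = 18/5, 2·[AER] = 3/10
[VAH]:[AER] = 18/5:3/10 = 12

[VAH]:[AER] = 12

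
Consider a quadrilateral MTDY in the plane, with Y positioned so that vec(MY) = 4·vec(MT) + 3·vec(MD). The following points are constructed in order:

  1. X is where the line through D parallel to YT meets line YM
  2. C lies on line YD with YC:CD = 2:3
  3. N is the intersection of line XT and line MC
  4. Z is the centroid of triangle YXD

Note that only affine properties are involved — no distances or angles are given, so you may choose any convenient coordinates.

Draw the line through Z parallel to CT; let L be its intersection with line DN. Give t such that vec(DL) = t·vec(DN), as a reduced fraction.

Assign M = (0, 0), T = (1, 0), D = (0, 1), Y = (4, 3) — the answer is frame-independent, so this choice is without loss of generality.
1. X is where the line through D parallel to YT meets line YM ⇒ X = (-4, -3)
2. C lies on line YD with YC:CD = 2:3 ⇒ C = (12/5, 11/5)
3. N is the intersection of line XT and line MC ⇒ N = (-36/19, -33/19)
4. Z is the centroid of triangle YXD ⇒ Z = (0, 1/3)
through Z parallel to CT: direction (-7/5, -11/5); meets DN at L = (21/4, 103/12)
L = D + t·(N−D) with t = -133/48

t = -133/48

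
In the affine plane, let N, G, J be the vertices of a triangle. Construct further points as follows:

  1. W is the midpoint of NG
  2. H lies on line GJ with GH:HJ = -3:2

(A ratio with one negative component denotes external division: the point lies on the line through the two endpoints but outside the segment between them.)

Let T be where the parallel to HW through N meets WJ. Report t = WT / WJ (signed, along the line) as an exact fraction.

t = -3/2

Set N = (0, 0), G = (1, 0), J = (0, 1); any affine frame gives the same invariant.
1. W is the midpoint of NG ⇒ W = (1/2, 0)
2. H lies on line GJ with GH:HJ = -3:2 ⇒ H = (-2, 3)
through N parallel to HW: direction (5/2, -3); meets WJ at T = (5/4, -3/2)
T = W + t·(J−W) with t = -3/2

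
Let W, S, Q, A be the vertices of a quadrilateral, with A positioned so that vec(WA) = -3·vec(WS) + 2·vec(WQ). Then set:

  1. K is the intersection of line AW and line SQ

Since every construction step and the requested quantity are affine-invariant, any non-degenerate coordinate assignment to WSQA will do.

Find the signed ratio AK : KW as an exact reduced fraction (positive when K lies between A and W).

Choose coordinates W = (0, 0), S = (1, 0), Q = (0, 1), A = (-3, 2).
1. K is the intersection of line AW and line SQ ⇒ K = (3, -2)
K = A + t·(W−A) with t = 2, so AK:KW = t:(1−t) = 2:-1

AK:KW = -2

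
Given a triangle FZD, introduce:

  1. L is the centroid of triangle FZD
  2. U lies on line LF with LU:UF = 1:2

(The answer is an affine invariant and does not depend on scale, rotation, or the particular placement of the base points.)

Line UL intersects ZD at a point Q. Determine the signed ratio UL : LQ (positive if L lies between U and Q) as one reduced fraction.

Choose coordinates F = (0, 0), Z = (1, 0), D = (0, 1).
1. L is the centroid of triangle FZD ⇒ L = (1/3, 1/3)
2. U lies on line LF with LU:UF = 1:2 ⇒ U = (2/9, 2/9)
line UL meets ZD at Q = (1/2, 1/2)
L = U + t·(Q−U) with t = 2/5, so UL:LQ = 2/5:3/5

UL:LQ = 2/3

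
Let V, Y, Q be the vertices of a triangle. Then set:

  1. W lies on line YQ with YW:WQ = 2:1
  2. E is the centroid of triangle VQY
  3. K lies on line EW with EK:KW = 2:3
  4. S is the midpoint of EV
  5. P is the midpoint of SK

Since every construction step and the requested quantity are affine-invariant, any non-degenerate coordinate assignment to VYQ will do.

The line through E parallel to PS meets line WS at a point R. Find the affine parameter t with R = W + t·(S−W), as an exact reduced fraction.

Set V = (0, 0), Y = (1, 0), Q = (0, 1); any affine frame gives the same invariant.
1. W lies on line YQ with YW:WQ = 2:1 ⇒ W = (1/3, 2/3)
2. E is the centroid of triangle VQY ⇒ E = (1/3, 1/3)
3. K lies on line EW with EK:KW = 2:3 ⇒ K = (1/3, 7/15)
4. S is the midpoint of EV ⇒ S = (1/6, 1/6)
5. P is the midpoint of SK ⇒ P = (1/4, 19/60)
through E parallel to PS: direction (-1/12, -3/20); meets WS at R = (1/18, -1/6)
R = W + t·(S−W) with t = 5/3

t = 5/3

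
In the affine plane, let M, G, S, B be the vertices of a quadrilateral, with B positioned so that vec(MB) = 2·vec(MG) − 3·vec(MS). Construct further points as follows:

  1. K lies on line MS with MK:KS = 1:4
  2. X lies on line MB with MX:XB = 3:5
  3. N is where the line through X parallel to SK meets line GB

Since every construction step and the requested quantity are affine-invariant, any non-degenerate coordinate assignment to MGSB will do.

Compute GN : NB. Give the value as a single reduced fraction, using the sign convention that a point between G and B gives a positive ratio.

GN:NB = -1/5

Set M = (0, 0), G = (1, 0), S = (0, 1), B = (2, -3); any affine frame gives the same invariant.
1. K lies on line MS with MK:KS = 1:4 ⇒ K = (0, 1/5)
2. X lies on line MB with MX:XB = 3:5 ⇒ X = (3/4, -9/8)
3. N is where the line through X parallel to SK meets line GB ⇒ N = (3/4, 3/4)
N = G + t·(B−G) with t = -1/4, so GN:NB = t:(1−t) = -1/4:5/4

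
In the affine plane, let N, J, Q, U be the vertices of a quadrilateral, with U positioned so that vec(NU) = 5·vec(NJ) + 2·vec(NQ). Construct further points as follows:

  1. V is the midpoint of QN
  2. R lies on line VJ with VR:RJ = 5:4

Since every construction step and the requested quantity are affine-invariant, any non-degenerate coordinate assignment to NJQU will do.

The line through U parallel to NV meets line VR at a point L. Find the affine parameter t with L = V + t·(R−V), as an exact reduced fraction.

t = 9

Work in coordinates with N = (0, 0), J = (1, 0), Q = (0, 1), U = (5, 2).
1. V is the midpoint of QN ⇒ V = (0, 1/2)
2. R lies on line VJ with VR:RJ = 5:4 ⇒ R = (5/9, 2/9)
through U parallel to NV: direction (0, 1/2); meets VR at L = (5, -2)
L = V + t·(R−V) with t = 9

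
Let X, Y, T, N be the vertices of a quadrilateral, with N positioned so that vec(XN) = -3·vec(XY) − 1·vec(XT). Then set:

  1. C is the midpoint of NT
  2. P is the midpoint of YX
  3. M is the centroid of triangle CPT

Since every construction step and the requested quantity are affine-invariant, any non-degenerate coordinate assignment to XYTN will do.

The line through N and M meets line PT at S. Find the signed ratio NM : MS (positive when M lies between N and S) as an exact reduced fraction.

NM:MS = 5

Assign X = (0, 0), Y = (1, 0), T = (0, 1), N = (-3, -1) — the answer is frame-independent, so this choice is without loss of generality.
1. C is the midpoint of NT ⇒ C = (-3/2, 0)
2. P is the midpoint of YX ⇒ P = (1/2, 0)
3. M is the centroid of triangle CPT ⇒ M = (-1/3, 1/3)
line NM meets PT at S = (1/5, 3/5)
M = N + t·(S−N) with t = 5/6, so NM:MS = 5/6:1/6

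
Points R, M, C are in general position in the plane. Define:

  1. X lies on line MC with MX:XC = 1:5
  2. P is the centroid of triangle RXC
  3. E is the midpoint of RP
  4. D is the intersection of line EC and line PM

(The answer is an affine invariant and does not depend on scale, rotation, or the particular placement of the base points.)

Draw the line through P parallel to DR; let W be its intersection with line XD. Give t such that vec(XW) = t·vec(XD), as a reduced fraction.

Work in coordinates with R = (0, 0), M = (1, 0), C = (0, 1).
1. X lies on line MC with MX:XC = 1:5 ⇒ X = (5/6, 1/6)
2. P is the centroid of triangle RXC ⇒ P = (5/18, 7/18)
3. E is the midpoint of RP ⇒ E = (5/36, 7/36)
4. D is the intersection of line EC and line PM ⇒ D = (5/57, 28/57)
through P parallel to DR: direction (-5/57, -28/57); meets XD at W = (865/3078, 1253/3078)
W = X + t·(D−X) with t = 20/27

t = 20/27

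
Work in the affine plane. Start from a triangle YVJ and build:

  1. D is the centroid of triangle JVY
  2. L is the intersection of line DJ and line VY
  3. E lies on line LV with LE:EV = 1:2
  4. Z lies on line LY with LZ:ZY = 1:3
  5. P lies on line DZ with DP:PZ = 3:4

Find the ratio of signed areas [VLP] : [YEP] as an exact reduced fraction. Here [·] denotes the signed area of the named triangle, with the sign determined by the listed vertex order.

Work in coordinates with Y = (0, 0), V = (1, 0), J = (0, 1).
1. D is the centroid of triangle JVY ⇒ D = (1/3, 1/3)
2. L is the intersection of line DJ and line VY ⇒ L = (1/2, 0)
3. E lies on line LV with LE:EV = 1:2 ⇒ E = (2/3, 0)
4. Z lies on line LY with LZ:ZY = 1:3 ⇒ Z = (3/8, 0)
5. P lies on line DZ with DP:PZ = 3:4 ⇒ P = (59/168, 4/21)
2·[VLP] = -2/21, 2·[YEP] = 8/63
[VLP]:[YEP] = -2/21:8/63 = -3/4

[VLP]:[YEP] = -3/4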